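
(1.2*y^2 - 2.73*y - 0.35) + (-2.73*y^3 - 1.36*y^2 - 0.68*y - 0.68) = -2.73*y^3 - 0.16*y^2 - 3.41*y - 1.03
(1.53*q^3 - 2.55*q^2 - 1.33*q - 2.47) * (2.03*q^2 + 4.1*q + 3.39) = 3.1059*q^5 + 1.0965*q^4 - 7.9682*q^3 - 19.1116*q^2 - 14.6357*q - 8.3733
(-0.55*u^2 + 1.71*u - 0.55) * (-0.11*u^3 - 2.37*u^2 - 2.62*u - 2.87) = 0.0605*u^5 + 1.1154*u^4 - 2.5512*u^3 - 1.5982*u^2 - 3.4667*u + 1.5785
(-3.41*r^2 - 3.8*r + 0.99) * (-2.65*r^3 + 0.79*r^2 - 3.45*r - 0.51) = 9.0365*r^5 + 7.3761*r^4 + 6.139*r^3 + 15.6312*r^2 - 1.4775*r - 0.5049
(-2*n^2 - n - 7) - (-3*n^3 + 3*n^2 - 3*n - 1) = 3*n^3 - 5*n^2 + 2*n - 6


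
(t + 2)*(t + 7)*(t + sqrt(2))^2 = t^4 + 2*sqrt(2)*t^3 + 9*t^3 + 16*t^2 + 18*sqrt(2)*t^2 + 18*t + 28*sqrt(2)*t + 28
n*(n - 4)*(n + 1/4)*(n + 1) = n^4 - 11*n^3/4 - 19*n^2/4 - n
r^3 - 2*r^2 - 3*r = r*(r - 3)*(r + 1)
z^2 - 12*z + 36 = (z - 6)^2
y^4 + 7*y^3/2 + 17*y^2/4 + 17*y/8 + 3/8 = (y + 1/2)^2*(y + 1)*(y + 3/2)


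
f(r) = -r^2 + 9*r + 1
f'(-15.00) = 39.00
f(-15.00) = -359.00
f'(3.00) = 3.00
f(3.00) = 19.00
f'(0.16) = 8.68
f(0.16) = 2.41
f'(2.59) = 3.82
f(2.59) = 17.60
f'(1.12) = 6.76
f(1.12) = 9.83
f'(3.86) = 1.28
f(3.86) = 20.84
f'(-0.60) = 10.20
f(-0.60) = -4.76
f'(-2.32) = 13.64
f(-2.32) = -25.26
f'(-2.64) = 14.28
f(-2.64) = -29.73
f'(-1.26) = 11.52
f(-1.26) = -11.93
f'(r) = 9 - 2*r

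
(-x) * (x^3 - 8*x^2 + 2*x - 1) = -x^4 + 8*x^3 - 2*x^2 + x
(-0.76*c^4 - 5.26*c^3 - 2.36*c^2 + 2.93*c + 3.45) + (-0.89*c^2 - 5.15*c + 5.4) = -0.76*c^4 - 5.26*c^3 - 3.25*c^2 - 2.22*c + 8.85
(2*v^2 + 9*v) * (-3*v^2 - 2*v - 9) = -6*v^4 - 31*v^3 - 36*v^2 - 81*v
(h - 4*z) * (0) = 0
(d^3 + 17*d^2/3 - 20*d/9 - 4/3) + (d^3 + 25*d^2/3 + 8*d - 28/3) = 2*d^3 + 14*d^2 + 52*d/9 - 32/3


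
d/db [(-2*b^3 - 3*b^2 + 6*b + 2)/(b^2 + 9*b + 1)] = (-2*b^4 - 36*b^3 - 39*b^2 - 10*b - 12)/(b^4 + 18*b^3 + 83*b^2 + 18*b + 1)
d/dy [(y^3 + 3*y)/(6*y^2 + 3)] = (2*y^4 - 3*y^2 + 3)/(3*(4*y^4 + 4*y^2 + 1))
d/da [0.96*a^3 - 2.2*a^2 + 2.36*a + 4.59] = 2.88*a^2 - 4.4*a + 2.36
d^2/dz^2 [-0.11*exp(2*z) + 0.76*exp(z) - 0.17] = (0.76 - 0.44*exp(z))*exp(z)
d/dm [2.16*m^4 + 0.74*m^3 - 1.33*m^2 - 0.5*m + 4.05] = 8.64*m^3 + 2.22*m^2 - 2.66*m - 0.5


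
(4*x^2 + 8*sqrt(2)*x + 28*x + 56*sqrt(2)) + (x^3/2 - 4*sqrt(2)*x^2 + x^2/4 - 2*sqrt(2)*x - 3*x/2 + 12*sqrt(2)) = x^3/2 - 4*sqrt(2)*x^2 + 17*x^2/4 + 6*sqrt(2)*x + 53*x/2 + 68*sqrt(2)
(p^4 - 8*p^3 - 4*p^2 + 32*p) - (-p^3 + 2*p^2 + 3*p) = p^4 - 7*p^3 - 6*p^2 + 29*p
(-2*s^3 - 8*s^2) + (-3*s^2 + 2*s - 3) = -2*s^3 - 11*s^2 + 2*s - 3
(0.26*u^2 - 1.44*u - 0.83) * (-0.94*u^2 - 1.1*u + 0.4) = -0.2444*u^4 + 1.0676*u^3 + 2.4682*u^2 + 0.337*u - 0.332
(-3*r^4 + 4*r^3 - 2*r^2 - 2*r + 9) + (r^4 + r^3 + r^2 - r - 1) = -2*r^4 + 5*r^3 - r^2 - 3*r + 8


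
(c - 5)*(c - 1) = c^2 - 6*c + 5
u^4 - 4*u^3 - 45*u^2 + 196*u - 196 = (u - 7)*(u - 2)^2*(u + 7)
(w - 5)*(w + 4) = w^2 - w - 20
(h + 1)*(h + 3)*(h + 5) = h^3 + 9*h^2 + 23*h + 15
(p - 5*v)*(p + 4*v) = p^2 - p*v - 20*v^2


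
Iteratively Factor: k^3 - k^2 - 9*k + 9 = (k + 3)*(k^2 - 4*k + 3) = (k - 3)*(k + 3)*(k - 1)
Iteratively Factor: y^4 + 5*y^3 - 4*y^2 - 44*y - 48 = (y + 4)*(y^3 + y^2 - 8*y - 12) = (y - 3)*(y + 4)*(y^2 + 4*y + 4) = (y - 3)*(y + 2)*(y + 4)*(y + 2)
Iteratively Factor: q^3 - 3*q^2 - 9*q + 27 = (q + 3)*(q^2 - 6*q + 9) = (q - 3)*(q + 3)*(q - 3)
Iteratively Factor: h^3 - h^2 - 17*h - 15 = (h + 1)*(h^2 - 2*h - 15) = (h + 1)*(h + 3)*(h - 5)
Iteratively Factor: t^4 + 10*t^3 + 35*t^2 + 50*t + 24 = (t + 2)*(t^3 + 8*t^2 + 19*t + 12) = (t + 1)*(t + 2)*(t^2 + 7*t + 12) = (t + 1)*(t + 2)*(t + 4)*(t + 3)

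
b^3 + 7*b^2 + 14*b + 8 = (b + 1)*(b + 2)*(b + 4)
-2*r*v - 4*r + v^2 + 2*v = (-2*r + v)*(v + 2)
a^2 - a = a*(a - 1)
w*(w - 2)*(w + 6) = w^3 + 4*w^2 - 12*w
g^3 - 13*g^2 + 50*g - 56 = (g - 7)*(g - 4)*(g - 2)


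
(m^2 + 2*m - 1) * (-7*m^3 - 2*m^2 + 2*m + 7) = -7*m^5 - 16*m^4 + 5*m^3 + 13*m^2 + 12*m - 7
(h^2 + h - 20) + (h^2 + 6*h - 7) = 2*h^2 + 7*h - 27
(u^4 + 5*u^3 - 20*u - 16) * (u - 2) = u^5 + 3*u^4 - 10*u^3 - 20*u^2 + 24*u + 32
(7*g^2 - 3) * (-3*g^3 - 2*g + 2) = -21*g^5 - 5*g^3 + 14*g^2 + 6*g - 6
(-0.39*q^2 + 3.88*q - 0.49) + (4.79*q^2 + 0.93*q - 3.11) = 4.4*q^2 + 4.81*q - 3.6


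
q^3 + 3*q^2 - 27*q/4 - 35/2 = (q - 5/2)*(q + 2)*(q + 7/2)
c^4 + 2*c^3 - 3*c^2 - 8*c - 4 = (c - 2)*(c + 1)^2*(c + 2)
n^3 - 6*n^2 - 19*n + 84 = (n - 7)*(n - 3)*(n + 4)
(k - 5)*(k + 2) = k^2 - 3*k - 10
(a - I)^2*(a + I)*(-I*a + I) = -I*a^4 - a^3 + I*a^3 + a^2 - I*a^2 - a + I*a + 1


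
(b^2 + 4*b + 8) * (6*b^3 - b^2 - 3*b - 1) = 6*b^5 + 23*b^4 + 41*b^3 - 21*b^2 - 28*b - 8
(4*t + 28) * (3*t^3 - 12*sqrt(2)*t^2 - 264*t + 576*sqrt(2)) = 12*t^4 - 48*sqrt(2)*t^3 + 84*t^3 - 1056*t^2 - 336*sqrt(2)*t^2 - 7392*t + 2304*sqrt(2)*t + 16128*sqrt(2)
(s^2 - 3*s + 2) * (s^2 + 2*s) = s^4 - s^3 - 4*s^2 + 4*s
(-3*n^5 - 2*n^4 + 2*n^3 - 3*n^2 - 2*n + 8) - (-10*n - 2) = -3*n^5 - 2*n^4 + 2*n^3 - 3*n^2 + 8*n + 10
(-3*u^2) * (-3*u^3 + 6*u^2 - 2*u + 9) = 9*u^5 - 18*u^4 + 6*u^3 - 27*u^2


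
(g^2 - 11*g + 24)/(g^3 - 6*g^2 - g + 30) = (g - 8)/(g^2 - 3*g - 10)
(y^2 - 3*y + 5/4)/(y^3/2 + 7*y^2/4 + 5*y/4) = (4*y^2 - 12*y + 5)/(y*(2*y^2 + 7*y + 5))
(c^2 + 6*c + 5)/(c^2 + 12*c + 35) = (c + 1)/(c + 7)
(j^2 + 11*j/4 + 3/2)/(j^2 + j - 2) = (j + 3/4)/(j - 1)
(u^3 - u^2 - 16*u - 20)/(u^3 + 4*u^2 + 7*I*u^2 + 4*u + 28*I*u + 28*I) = (u - 5)/(u + 7*I)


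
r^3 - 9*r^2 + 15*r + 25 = (r - 5)^2*(r + 1)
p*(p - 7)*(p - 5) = p^3 - 12*p^2 + 35*p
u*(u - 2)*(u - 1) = u^3 - 3*u^2 + 2*u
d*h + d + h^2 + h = (d + h)*(h + 1)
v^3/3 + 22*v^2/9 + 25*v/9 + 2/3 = (v/3 + 1/3)*(v + 1/3)*(v + 6)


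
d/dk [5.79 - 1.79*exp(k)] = -1.79*exp(k)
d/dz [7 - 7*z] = -7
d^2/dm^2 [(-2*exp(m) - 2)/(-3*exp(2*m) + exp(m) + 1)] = (18*exp(3*m) + 78*exp(2*m) + 18*exp(m) + 24)*exp(2*m)/(27*exp(6*m) - 27*exp(5*m) - 18*exp(4*m) + 17*exp(3*m) + 6*exp(2*m) - 3*exp(m) - 1)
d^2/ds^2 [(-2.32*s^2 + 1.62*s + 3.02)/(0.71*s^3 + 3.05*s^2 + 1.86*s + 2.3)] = (-2.339024*s^6 + 4.89985200000002*s^5 + 57.699996*s^4 + 209.860876*s^3 + 258.393852*s^2 + 5.01900000000003*s - 59.880936)/(0.357911*s^9 + 4.612515*s^8 + 22.627203*s^7 + 56.017895*s^6 + 89.160798*s^5 + 114.06687*s^4 + 95.989956*s^3 + 72.27474*s^2 + 29.5182*s + 12.167)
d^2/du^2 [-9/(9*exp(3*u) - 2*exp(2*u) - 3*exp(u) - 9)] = 9*(2*(-27*exp(2*u) + 4*exp(u) + 3)^2*exp(u) + (81*exp(2*u) - 8*exp(u) - 3)*(-9*exp(3*u) + 2*exp(2*u) + 3*exp(u) + 9))*exp(u)/(-9*exp(3*u) + 2*exp(2*u) + 3*exp(u) + 9)^3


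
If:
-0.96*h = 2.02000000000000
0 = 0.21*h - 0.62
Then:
No Solution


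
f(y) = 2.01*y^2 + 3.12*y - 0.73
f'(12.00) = 51.36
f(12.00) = 326.15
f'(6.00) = 27.24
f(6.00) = 90.35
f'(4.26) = 20.25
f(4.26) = 49.04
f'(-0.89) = -0.46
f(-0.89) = -1.91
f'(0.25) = 4.12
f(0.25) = 0.18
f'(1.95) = 10.96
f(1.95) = 13.00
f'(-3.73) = -11.87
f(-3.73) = 15.60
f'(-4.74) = -15.93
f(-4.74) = 29.64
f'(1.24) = 8.10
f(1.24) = 6.23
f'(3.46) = 17.03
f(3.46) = 34.13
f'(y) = 4.02*y + 3.12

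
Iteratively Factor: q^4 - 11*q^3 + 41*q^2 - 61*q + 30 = (q - 1)*(q^3 - 10*q^2 + 31*q - 30) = (q - 3)*(q - 1)*(q^2 - 7*q + 10) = (q - 5)*(q - 3)*(q - 1)*(q - 2)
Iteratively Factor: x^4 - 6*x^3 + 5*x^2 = (x - 5)*(x^3 - x^2) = x*(x - 5)*(x^2 - x) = x^2*(x - 5)*(x - 1)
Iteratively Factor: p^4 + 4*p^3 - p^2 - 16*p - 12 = (p - 2)*(p^3 + 6*p^2 + 11*p + 6) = (p - 2)*(p + 3)*(p^2 + 3*p + 2) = (p - 2)*(p + 1)*(p + 3)*(p + 2)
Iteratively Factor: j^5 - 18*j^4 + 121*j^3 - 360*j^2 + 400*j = (j - 5)*(j^4 - 13*j^3 + 56*j^2 - 80*j) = (j - 5)^2*(j^3 - 8*j^2 + 16*j) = j*(j - 5)^2*(j^2 - 8*j + 16) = j*(j - 5)^2*(j - 4)*(j - 4)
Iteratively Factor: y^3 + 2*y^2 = (y)*(y^2 + 2*y) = y^2*(y + 2)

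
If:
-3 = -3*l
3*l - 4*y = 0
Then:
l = 1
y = 3/4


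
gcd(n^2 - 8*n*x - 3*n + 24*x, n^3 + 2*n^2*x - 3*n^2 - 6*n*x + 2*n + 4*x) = 1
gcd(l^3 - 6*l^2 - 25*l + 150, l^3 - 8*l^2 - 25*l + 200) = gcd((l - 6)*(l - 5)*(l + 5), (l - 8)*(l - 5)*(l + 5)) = l^2 - 25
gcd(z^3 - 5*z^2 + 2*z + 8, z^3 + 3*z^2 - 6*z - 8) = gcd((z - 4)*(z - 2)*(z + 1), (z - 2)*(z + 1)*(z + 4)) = z^2 - z - 2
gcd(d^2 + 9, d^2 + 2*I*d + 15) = d - 3*I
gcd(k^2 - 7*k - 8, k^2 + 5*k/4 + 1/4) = k + 1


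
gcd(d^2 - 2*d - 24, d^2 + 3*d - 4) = d + 4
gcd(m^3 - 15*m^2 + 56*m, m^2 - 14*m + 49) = m - 7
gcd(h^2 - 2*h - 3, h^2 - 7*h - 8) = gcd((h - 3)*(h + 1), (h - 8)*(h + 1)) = h + 1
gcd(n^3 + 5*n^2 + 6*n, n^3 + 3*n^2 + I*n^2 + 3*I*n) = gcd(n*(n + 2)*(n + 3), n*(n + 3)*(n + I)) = n^2 + 3*n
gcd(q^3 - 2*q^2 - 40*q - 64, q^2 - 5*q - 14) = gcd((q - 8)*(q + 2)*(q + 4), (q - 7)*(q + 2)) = q + 2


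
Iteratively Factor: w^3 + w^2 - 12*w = (w + 4)*(w^2 - 3*w) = w*(w + 4)*(w - 3)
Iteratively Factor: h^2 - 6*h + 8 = (h - 2)*(h - 4)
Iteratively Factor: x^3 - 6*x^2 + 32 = (x + 2)*(x^2 - 8*x + 16) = (x - 4)*(x + 2)*(x - 4)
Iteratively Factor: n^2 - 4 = (n + 2)*(n - 2)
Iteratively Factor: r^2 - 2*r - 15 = (r - 5)*(r + 3)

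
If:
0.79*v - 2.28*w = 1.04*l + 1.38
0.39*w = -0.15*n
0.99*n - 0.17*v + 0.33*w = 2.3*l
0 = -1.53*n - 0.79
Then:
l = -0.33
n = -0.52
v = 1.88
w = 0.20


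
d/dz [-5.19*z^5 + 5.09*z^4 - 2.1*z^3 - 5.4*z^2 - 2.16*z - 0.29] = -25.95*z^4 + 20.36*z^3 - 6.3*z^2 - 10.8*z - 2.16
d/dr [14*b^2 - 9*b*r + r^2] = -9*b + 2*r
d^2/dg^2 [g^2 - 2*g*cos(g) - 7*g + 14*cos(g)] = 2*g*cos(g) + 4*sin(g) - 14*cos(g) + 2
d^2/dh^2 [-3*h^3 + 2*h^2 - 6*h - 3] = 4 - 18*h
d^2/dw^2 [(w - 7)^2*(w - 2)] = 6*w - 32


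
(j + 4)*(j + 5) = j^2 + 9*j + 20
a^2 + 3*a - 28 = (a - 4)*(a + 7)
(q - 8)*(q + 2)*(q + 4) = q^3 - 2*q^2 - 40*q - 64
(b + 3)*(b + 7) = b^2 + 10*b + 21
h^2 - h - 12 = (h - 4)*(h + 3)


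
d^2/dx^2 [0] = 0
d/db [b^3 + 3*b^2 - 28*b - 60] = 3*b^2 + 6*b - 28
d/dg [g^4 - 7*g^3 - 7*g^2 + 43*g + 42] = 4*g^3 - 21*g^2 - 14*g + 43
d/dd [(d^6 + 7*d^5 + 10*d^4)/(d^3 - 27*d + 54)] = d^3*(3*d^4 + 23*d^3 - 56*d^2 - 600*d - 720)/(d^5 + 3*d^4 - 45*d^3 - 27*d^2 + 648*d - 972)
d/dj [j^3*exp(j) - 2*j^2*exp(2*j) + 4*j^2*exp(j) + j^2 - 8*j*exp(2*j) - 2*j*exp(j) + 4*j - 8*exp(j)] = j^3*exp(j) - 4*j^2*exp(2*j) + 7*j^2*exp(j) - 20*j*exp(2*j) + 6*j*exp(j) + 2*j - 8*exp(2*j) - 10*exp(j) + 4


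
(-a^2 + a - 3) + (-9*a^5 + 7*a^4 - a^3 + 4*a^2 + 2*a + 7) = -9*a^5 + 7*a^4 - a^3 + 3*a^2 + 3*a + 4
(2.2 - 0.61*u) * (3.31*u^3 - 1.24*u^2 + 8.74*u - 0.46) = -2.0191*u^4 + 8.0384*u^3 - 8.0594*u^2 + 19.5086*u - 1.012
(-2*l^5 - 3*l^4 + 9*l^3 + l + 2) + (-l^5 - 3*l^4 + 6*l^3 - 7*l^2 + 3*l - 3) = -3*l^5 - 6*l^4 + 15*l^3 - 7*l^2 + 4*l - 1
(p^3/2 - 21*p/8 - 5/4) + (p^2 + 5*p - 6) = p^3/2 + p^2 + 19*p/8 - 29/4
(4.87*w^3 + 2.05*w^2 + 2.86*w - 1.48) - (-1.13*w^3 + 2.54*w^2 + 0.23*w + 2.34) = 6.0*w^3 - 0.49*w^2 + 2.63*w - 3.82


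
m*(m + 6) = m^2 + 6*m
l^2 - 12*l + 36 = (l - 6)^2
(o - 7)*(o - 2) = o^2 - 9*o + 14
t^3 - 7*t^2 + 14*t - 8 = (t - 4)*(t - 2)*(t - 1)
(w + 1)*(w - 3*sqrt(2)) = w^2 - 3*sqrt(2)*w + w - 3*sqrt(2)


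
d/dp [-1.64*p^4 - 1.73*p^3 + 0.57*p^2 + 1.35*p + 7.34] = -6.56*p^3 - 5.19*p^2 + 1.14*p + 1.35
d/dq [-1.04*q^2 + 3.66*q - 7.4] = 3.66 - 2.08*q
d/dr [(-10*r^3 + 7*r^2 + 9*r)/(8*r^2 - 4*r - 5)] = 5*(-16*r^4 + 16*r^3 + 10*r^2 - 14*r - 9)/(64*r^4 - 64*r^3 - 64*r^2 + 40*r + 25)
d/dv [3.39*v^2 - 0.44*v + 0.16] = 6.78*v - 0.44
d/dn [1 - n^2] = -2*n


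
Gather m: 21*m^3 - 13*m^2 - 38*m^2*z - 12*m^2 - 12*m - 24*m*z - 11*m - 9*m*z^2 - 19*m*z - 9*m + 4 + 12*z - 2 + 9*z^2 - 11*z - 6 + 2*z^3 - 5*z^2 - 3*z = 21*m^3 + m^2*(-38*z - 25) + m*(-9*z^2 - 43*z - 32) + 2*z^3 + 4*z^2 - 2*z - 4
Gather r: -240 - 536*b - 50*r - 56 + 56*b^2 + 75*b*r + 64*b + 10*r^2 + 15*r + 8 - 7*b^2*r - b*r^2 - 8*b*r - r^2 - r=56*b^2 - 472*b + r^2*(9 - b) + r*(-7*b^2 + 67*b - 36) - 288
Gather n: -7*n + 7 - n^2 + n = -n^2 - 6*n + 7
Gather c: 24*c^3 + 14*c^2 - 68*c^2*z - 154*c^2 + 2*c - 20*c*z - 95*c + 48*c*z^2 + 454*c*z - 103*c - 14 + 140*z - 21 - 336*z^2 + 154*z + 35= 24*c^3 + c^2*(-68*z - 140) + c*(48*z^2 + 434*z - 196) - 336*z^2 + 294*z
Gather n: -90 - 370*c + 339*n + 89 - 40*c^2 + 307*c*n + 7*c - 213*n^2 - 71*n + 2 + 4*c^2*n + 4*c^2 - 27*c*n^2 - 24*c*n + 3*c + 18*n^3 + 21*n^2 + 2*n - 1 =-36*c^2 - 360*c + 18*n^3 + n^2*(-27*c - 192) + n*(4*c^2 + 283*c + 270)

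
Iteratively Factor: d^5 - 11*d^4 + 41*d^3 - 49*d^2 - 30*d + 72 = (d - 2)*(d^4 - 9*d^3 + 23*d^2 - 3*d - 36) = (d - 2)*(d + 1)*(d^3 - 10*d^2 + 33*d - 36) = (d - 3)*(d - 2)*(d + 1)*(d^2 - 7*d + 12) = (d - 4)*(d - 3)*(d - 2)*(d + 1)*(d - 3)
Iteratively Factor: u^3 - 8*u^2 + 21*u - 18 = (u - 2)*(u^2 - 6*u + 9) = (u - 3)*(u - 2)*(u - 3)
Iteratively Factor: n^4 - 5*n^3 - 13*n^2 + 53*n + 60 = (n + 1)*(n^3 - 6*n^2 - 7*n + 60) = (n + 1)*(n + 3)*(n^2 - 9*n + 20) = (n - 5)*(n + 1)*(n + 3)*(n - 4)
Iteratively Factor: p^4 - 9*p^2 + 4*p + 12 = (p + 3)*(p^3 - 3*p^2 + 4) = (p - 2)*(p + 3)*(p^2 - p - 2) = (p - 2)*(p + 1)*(p + 3)*(p - 2)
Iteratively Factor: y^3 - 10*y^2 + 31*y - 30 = (y - 5)*(y^2 - 5*y + 6) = (y - 5)*(y - 3)*(y - 2)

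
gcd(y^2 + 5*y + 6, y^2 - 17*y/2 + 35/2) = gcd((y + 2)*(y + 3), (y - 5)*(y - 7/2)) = 1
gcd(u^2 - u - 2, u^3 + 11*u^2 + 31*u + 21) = u + 1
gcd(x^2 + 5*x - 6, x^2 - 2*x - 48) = x + 6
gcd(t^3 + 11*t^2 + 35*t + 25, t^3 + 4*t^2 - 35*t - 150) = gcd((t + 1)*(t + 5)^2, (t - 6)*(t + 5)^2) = t^2 + 10*t + 25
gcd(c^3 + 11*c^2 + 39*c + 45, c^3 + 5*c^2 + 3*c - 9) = c^2 + 6*c + 9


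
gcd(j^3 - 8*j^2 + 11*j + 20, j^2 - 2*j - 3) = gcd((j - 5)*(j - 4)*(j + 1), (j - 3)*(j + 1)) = j + 1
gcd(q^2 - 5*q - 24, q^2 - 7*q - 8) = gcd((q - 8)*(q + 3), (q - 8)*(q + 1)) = q - 8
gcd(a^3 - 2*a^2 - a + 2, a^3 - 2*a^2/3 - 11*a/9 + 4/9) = a + 1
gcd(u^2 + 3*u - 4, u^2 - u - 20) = u + 4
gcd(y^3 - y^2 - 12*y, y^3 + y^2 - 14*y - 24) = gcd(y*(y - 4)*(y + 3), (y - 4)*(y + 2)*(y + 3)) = y^2 - y - 12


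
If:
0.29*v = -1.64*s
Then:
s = -0.176829268292683*v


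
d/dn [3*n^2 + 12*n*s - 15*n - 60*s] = 6*n + 12*s - 15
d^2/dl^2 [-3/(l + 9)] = -6/(l + 9)^3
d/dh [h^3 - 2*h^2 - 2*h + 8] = 3*h^2 - 4*h - 2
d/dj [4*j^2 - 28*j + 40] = 8*j - 28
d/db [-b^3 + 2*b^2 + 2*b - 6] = -3*b^2 + 4*b + 2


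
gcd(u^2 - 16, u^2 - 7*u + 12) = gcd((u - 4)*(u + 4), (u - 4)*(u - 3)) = u - 4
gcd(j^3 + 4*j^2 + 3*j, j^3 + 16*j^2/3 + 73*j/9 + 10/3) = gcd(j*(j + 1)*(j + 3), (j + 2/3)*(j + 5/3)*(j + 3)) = j + 3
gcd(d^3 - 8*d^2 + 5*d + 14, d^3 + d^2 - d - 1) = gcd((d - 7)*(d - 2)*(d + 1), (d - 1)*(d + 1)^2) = d + 1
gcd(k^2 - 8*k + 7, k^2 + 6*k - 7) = k - 1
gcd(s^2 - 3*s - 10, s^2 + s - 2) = s + 2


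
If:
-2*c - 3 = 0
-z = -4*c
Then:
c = -3/2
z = -6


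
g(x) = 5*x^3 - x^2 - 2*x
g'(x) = 15*x^2 - 2*x - 2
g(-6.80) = -1604.80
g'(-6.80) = 705.20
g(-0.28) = 0.37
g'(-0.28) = -0.26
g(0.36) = -0.62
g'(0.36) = -0.78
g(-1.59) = -19.45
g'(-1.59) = 39.10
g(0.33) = -0.59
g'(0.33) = -1.03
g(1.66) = 16.80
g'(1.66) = 36.01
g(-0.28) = 0.37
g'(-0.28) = -0.26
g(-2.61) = -90.49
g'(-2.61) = 105.40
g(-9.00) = -3708.00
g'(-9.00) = 1231.00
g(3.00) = 120.00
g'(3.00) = 127.00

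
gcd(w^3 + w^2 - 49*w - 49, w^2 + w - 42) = w + 7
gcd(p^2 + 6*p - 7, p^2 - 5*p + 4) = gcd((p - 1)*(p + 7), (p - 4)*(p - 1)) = p - 1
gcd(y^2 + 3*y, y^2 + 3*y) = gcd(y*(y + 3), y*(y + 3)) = y^2 + 3*y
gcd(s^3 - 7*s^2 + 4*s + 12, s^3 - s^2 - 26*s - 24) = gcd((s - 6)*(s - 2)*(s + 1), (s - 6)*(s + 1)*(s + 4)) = s^2 - 5*s - 6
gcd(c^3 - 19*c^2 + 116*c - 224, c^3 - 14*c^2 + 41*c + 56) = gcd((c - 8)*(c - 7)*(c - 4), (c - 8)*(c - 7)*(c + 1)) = c^2 - 15*c + 56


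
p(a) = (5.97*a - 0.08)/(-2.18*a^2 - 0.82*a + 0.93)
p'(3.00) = 0.27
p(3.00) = -0.84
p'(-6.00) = 0.09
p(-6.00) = 0.49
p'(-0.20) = 6.00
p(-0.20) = -1.27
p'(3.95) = 0.16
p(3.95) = -0.65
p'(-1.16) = 21.14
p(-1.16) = 6.66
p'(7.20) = 0.05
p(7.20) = -0.36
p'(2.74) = 0.33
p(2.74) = -0.92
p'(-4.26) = 0.20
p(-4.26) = 0.73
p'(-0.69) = 56.87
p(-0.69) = -9.17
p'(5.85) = 0.07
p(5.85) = -0.44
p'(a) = (4.36*a + 0.82)*(5.97*a - 0.08)/(-2.18*a^2 - 0.82*a + 0.93)^2 + 5.97/(-2.18*a^2 - 0.82*a + 0.93)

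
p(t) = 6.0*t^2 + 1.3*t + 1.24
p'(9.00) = 109.30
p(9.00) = 498.94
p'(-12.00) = -142.70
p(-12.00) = 849.64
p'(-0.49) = -4.58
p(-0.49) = 2.04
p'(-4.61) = -54.02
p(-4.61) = 122.76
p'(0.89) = 11.98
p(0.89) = 7.15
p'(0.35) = 5.50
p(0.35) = 2.43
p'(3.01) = 37.42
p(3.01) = 59.51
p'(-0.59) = -5.78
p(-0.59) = 2.56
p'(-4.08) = -47.66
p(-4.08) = 95.81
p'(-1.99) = -22.58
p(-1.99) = 22.41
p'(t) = 12.0*t + 1.3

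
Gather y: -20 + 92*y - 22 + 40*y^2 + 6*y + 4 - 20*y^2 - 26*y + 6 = 20*y^2 + 72*y - 32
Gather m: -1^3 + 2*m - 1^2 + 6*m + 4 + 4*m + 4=12*m + 6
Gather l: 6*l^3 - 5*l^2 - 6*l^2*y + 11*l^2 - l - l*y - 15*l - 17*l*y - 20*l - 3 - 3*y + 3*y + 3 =6*l^3 + l^2*(6 - 6*y) + l*(-18*y - 36)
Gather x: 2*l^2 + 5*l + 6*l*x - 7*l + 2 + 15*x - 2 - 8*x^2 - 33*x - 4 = 2*l^2 - 2*l - 8*x^2 + x*(6*l - 18) - 4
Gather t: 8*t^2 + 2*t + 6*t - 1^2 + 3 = 8*t^2 + 8*t + 2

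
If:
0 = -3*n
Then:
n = 0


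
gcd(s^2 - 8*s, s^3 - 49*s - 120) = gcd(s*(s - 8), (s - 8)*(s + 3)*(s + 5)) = s - 8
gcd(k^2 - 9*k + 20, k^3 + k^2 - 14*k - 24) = k - 4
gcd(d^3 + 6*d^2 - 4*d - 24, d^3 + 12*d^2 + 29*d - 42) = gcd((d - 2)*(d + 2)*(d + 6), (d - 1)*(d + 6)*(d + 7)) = d + 6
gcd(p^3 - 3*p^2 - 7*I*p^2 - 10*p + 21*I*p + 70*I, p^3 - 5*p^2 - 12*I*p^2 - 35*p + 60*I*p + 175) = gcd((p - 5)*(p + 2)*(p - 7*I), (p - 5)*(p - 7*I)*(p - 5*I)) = p^2 + p*(-5 - 7*I) + 35*I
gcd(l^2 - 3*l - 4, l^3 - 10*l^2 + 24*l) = l - 4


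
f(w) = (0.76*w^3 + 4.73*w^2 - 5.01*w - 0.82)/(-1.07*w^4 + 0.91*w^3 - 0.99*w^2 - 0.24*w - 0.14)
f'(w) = (2.28*w^2 + 9.46*w - 5.01)/(-1.07*w^4 + 0.91*w^3 - 0.99*w^2 - 0.24*w - 0.14) + (0.76*w^3 + 4.73*w^2 - 5.01*w - 0.82)*(4.28*w^3 - 2.73*w^2 + 1.98*w + 0.24)/(-1.07*w^4 + 0.91*w^3 - 0.99*w^2 - 0.24*w - 0.14)^2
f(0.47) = 4.78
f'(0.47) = -11.12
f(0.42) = 5.33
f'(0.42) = -11.02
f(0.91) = 0.73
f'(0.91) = -6.25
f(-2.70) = -0.40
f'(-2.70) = -0.36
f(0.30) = 6.58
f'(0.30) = -9.34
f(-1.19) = -2.14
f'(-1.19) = -3.08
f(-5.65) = -0.03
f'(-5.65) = -0.03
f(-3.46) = -0.21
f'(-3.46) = -0.17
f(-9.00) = 0.02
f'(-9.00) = -0.01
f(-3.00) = -0.30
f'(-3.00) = -0.26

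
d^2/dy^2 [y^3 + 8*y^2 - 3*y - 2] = 6*y + 16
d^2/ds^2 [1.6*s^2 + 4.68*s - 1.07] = 3.20000000000000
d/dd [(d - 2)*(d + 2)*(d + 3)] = 3*d^2 + 6*d - 4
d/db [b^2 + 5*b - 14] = 2*b + 5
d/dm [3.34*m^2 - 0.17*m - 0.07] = 6.68*m - 0.17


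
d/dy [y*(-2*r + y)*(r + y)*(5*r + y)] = -10*r^3 - 14*r^2*y + 12*r*y^2 + 4*y^3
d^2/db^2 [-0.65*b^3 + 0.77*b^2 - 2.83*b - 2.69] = 1.54 - 3.9*b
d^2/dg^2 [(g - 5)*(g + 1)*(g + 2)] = 6*g - 4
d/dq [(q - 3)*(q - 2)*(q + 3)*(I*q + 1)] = 4*I*q^3 + q^2*(3 - 6*I) + q*(-4 - 18*I) - 9 + 18*I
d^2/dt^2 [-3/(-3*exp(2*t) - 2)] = (108*exp(2*t) - 72)*exp(2*t)/(3*exp(2*t) + 2)^3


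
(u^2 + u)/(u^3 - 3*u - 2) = u/(u^2 - u - 2)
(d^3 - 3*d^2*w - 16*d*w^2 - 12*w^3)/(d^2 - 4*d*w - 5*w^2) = (-d^2 + 4*d*w + 12*w^2)/(-d + 5*w)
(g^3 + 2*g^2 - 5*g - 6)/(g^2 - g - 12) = (g^2 - g - 2)/(g - 4)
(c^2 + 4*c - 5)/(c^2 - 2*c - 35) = (c - 1)/(c - 7)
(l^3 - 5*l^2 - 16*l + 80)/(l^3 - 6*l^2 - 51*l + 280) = (l^2 - 16)/(l^2 - l - 56)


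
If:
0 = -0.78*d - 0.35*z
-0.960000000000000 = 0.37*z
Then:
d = 1.16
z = -2.59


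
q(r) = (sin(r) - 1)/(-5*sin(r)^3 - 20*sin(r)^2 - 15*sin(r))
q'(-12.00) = -0.13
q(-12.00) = 0.03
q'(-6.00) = -0.71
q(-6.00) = 0.12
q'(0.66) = -0.09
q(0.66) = 0.02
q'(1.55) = -0.00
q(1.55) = 0.00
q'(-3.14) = 26282.27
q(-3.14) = -42.01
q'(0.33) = -0.50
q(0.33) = 0.09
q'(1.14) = -0.01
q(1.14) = 0.00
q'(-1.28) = 32.50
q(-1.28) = -4.77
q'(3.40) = 0.66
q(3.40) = -0.48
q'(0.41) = -0.30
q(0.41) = 0.06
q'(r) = (sin(r) - 1)*(15*sin(r)^2*cos(r) + 40*sin(r)*cos(r) + 15*cos(r))/(-5*sin(r)^3 - 20*sin(r)^2 - 15*sin(r))^2 + cos(r)/(-5*sin(r)^3 - 20*sin(r)^2 - 15*sin(r)) = (2*sin(r)^3 + sin(r)^2 - 8*sin(r) - 3)*cos(r)/(5*(sin(r) + 1)^2*(sin(r) + 3)^2*sin(r)^2)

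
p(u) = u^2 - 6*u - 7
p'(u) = 2*u - 6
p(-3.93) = 32.02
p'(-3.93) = -13.86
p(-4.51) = 40.40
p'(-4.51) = -15.02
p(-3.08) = 20.97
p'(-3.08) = -12.16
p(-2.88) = 18.57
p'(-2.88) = -11.76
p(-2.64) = 15.81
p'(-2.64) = -11.28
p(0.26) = -8.49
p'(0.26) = -5.48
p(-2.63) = 15.70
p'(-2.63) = -11.26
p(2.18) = -15.33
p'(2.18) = -1.64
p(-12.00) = 209.00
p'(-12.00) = -30.00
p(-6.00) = 65.00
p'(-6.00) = -18.00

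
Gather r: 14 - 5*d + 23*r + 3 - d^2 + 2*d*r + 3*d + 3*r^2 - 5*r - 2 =-d^2 - 2*d + 3*r^2 + r*(2*d + 18) + 15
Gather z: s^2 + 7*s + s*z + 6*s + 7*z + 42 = s^2 + 13*s + z*(s + 7) + 42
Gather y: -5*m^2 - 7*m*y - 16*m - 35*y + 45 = -5*m^2 - 16*m + y*(-7*m - 35) + 45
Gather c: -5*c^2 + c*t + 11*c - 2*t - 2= -5*c^2 + c*(t + 11) - 2*t - 2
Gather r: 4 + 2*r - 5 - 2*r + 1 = 0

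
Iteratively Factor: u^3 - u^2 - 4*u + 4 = (u - 1)*(u^2 - 4) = (u - 1)*(u + 2)*(u - 2)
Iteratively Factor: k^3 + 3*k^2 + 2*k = (k)*(k^2 + 3*k + 2) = k*(k + 2)*(k + 1)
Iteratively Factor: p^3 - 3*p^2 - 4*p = (p - 4)*(p^2 + p) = (p - 4)*(p + 1)*(p)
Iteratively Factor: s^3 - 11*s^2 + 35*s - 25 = (s - 5)*(s^2 - 6*s + 5) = (s - 5)*(s - 1)*(s - 5)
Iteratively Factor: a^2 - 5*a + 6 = (a - 3)*(a - 2)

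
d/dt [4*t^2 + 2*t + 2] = 8*t + 2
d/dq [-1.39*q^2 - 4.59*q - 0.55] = -2.78*q - 4.59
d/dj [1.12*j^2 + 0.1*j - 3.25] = 2.24*j + 0.1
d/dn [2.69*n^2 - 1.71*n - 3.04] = 5.38*n - 1.71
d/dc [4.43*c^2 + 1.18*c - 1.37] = 8.86*c + 1.18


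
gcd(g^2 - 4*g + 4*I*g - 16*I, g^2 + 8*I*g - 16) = g + 4*I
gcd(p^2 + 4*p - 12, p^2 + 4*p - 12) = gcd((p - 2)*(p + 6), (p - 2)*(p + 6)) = p^2 + 4*p - 12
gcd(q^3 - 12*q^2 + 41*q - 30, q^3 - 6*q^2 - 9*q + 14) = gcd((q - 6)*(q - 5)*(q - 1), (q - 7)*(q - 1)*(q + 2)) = q - 1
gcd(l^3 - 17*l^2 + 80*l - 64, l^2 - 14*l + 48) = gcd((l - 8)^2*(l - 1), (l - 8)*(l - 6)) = l - 8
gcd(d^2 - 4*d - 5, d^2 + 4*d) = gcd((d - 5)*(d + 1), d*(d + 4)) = 1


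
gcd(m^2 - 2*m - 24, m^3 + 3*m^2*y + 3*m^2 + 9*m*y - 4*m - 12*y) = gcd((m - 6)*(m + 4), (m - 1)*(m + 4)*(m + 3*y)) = m + 4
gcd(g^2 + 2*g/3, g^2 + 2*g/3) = g^2 + 2*g/3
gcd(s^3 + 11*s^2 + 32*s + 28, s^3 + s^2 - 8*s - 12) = s^2 + 4*s + 4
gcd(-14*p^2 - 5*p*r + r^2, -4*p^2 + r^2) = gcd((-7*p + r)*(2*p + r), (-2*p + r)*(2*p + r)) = 2*p + r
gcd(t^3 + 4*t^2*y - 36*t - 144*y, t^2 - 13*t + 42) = t - 6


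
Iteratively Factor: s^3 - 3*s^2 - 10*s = (s)*(s^2 - 3*s - 10) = s*(s - 5)*(s + 2)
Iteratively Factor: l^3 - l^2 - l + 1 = (l - 1)*(l^2 - 1) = (l - 1)^2*(l + 1)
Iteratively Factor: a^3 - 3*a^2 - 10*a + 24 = (a - 4)*(a^2 + a - 6) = (a - 4)*(a + 3)*(a - 2)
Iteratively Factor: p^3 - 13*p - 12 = (p + 1)*(p^2 - p - 12) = (p - 4)*(p + 1)*(p + 3)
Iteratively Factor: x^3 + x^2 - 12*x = (x - 3)*(x^2 + 4*x) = (x - 3)*(x + 4)*(x)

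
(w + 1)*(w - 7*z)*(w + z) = w^3 - 6*w^2*z + w^2 - 7*w*z^2 - 6*w*z - 7*z^2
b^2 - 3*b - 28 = (b - 7)*(b + 4)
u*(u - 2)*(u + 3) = u^3 + u^2 - 6*u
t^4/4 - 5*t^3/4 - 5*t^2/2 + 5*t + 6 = (t/2 + 1/2)*(t/2 + 1)*(t - 6)*(t - 2)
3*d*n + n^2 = n*(3*d + n)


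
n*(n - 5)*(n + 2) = n^3 - 3*n^2 - 10*n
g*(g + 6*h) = g^2 + 6*g*h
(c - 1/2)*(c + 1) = c^2 + c/2 - 1/2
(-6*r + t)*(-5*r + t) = 30*r^2 - 11*r*t + t^2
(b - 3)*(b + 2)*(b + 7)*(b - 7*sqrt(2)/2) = b^4 - 7*sqrt(2)*b^3/2 + 6*b^3 - 21*sqrt(2)*b^2 - 13*b^2 - 42*b + 91*sqrt(2)*b/2 + 147*sqrt(2)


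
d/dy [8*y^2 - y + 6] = 16*y - 1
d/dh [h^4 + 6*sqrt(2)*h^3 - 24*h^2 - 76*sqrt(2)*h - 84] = 4*h^3 + 18*sqrt(2)*h^2 - 48*h - 76*sqrt(2)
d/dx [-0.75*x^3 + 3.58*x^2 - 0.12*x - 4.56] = -2.25*x^2 + 7.16*x - 0.12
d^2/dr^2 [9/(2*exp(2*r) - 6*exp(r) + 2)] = 9*((3 - 4*exp(r))*(exp(2*r) - 3*exp(r) + 1) + 2*(2*exp(r) - 3)^2*exp(r))*exp(r)/(2*(exp(2*r) - 3*exp(r) + 1)^3)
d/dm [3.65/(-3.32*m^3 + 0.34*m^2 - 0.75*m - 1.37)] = (36.354*m^2 - 2.482*m + 2.7375)/(3.32*m^3 - 0.34*m^2 + 0.75*m + 1.37)^2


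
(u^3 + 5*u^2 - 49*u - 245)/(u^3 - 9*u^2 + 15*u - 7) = (u^2 + 12*u + 35)/(u^2 - 2*u + 1)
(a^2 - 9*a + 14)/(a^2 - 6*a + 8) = (a - 7)/(a - 4)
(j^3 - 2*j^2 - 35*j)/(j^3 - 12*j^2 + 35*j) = (j + 5)/(j - 5)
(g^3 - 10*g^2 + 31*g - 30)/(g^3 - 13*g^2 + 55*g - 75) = (g - 2)/(g - 5)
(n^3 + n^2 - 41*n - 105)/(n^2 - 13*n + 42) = (n^2 + 8*n + 15)/(n - 6)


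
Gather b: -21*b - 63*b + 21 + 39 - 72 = -84*b - 12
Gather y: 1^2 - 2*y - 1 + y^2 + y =y^2 - y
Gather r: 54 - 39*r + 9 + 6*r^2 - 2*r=6*r^2 - 41*r + 63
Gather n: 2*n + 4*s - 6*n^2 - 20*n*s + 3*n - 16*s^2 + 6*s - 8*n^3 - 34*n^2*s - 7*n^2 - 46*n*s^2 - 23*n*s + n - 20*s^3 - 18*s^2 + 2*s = -8*n^3 + n^2*(-34*s - 13) + n*(-46*s^2 - 43*s + 6) - 20*s^3 - 34*s^2 + 12*s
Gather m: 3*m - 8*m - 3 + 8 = 5 - 5*m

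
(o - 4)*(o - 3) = o^2 - 7*o + 12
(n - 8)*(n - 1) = n^2 - 9*n + 8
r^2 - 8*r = r*(r - 8)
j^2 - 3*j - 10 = (j - 5)*(j + 2)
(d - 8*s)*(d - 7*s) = d^2 - 15*d*s + 56*s^2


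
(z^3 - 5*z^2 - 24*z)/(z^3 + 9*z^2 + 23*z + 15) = z*(z - 8)/(z^2 + 6*z + 5)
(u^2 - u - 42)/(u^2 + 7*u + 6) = (u - 7)/(u + 1)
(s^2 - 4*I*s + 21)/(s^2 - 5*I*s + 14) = (s + 3*I)/(s + 2*I)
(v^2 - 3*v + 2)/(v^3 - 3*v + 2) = (v - 2)/(v^2 + v - 2)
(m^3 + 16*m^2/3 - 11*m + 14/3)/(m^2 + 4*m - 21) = (3*m^2 - 5*m + 2)/(3*(m - 3))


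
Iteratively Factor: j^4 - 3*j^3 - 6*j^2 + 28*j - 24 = (j - 2)*(j^3 - j^2 - 8*j + 12) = (j - 2)^2*(j^2 + j - 6) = (j - 2)^3*(j + 3)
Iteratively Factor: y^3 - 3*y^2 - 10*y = (y + 2)*(y^2 - 5*y) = y*(y + 2)*(y - 5)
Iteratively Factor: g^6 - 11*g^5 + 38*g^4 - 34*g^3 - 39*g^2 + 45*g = (g)*(g^5 - 11*g^4 + 38*g^3 - 34*g^2 - 39*g + 45) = g*(g - 1)*(g^4 - 10*g^3 + 28*g^2 - 6*g - 45) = g*(g - 1)*(g + 1)*(g^3 - 11*g^2 + 39*g - 45) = g*(g - 3)*(g - 1)*(g + 1)*(g^2 - 8*g + 15) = g*(g - 3)^2*(g - 1)*(g + 1)*(g - 5)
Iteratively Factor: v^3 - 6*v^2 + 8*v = (v - 4)*(v^2 - 2*v) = v*(v - 4)*(v - 2)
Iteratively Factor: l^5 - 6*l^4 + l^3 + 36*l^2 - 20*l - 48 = (l - 3)*(l^4 - 3*l^3 - 8*l^2 + 12*l + 16) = (l - 3)*(l - 2)*(l^3 - l^2 - 10*l - 8) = (l - 4)*(l - 3)*(l - 2)*(l^2 + 3*l + 2) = (l - 4)*(l - 3)*(l - 2)*(l + 2)*(l + 1)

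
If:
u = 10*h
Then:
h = u/10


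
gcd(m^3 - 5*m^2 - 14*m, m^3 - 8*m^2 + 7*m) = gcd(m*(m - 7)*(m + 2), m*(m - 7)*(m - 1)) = m^2 - 7*m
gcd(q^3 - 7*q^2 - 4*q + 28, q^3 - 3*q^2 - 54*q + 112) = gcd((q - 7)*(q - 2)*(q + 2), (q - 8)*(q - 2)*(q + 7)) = q - 2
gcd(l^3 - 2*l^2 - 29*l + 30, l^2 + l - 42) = l - 6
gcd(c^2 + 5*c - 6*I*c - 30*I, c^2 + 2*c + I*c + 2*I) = 1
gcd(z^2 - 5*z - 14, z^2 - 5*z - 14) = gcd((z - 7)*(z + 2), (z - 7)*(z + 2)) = z^2 - 5*z - 14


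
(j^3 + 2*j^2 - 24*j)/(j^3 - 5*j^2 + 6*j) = (j^2 + 2*j - 24)/(j^2 - 5*j + 6)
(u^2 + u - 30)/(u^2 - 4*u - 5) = (u + 6)/(u + 1)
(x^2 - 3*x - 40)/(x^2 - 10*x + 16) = (x + 5)/(x - 2)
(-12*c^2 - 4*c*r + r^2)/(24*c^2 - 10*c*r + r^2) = (2*c + r)/(-4*c + r)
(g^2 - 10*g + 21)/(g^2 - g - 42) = (g - 3)/(g + 6)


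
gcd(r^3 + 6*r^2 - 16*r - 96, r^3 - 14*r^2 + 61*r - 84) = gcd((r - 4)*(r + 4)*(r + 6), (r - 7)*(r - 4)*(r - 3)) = r - 4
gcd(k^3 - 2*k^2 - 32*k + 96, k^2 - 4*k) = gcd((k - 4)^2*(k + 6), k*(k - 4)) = k - 4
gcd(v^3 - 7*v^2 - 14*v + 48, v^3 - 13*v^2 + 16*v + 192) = v^2 - 5*v - 24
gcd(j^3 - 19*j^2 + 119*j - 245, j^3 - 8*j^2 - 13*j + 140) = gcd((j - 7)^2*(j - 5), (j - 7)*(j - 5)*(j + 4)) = j^2 - 12*j + 35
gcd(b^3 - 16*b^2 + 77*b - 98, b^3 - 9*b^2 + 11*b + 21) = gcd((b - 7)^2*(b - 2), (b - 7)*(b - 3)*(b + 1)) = b - 7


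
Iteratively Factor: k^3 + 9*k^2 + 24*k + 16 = (k + 4)*(k^2 + 5*k + 4) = (k + 4)^2*(k + 1)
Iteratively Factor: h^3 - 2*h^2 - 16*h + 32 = (h - 4)*(h^2 + 2*h - 8) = (h - 4)*(h - 2)*(h + 4)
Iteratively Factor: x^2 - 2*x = (x)*(x - 2)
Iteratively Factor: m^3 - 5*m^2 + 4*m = (m)*(m^2 - 5*m + 4) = m*(m - 1)*(m - 4)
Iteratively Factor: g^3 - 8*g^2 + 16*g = (g)*(g^2 - 8*g + 16) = g*(g - 4)*(g - 4)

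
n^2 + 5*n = n*(n + 5)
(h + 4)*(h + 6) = h^2 + 10*h + 24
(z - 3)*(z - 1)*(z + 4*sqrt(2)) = z^3 - 4*z^2 + 4*sqrt(2)*z^2 - 16*sqrt(2)*z + 3*z + 12*sqrt(2)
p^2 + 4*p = p*(p + 4)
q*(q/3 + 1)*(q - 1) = q^3/3 + 2*q^2/3 - q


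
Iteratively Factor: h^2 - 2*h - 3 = (h - 3)*(h + 1)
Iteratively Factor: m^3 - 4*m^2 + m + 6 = (m - 2)*(m^2 - 2*m - 3) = (m - 3)*(m - 2)*(m + 1)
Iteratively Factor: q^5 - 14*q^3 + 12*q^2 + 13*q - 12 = (q + 4)*(q^4 - 4*q^3 + 2*q^2 + 4*q - 3) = (q - 1)*(q + 4)*(q^3 - 3*q^2 - q + 3) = (q - 1)*(q + 1)*(q + 4)*(q^2 - 4*q + 3) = (q - 1)^2*(q + 1)*(q + 4)*(q - 3)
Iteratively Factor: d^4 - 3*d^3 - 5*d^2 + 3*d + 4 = (d + 1)*(d^3 - 4*d^2 - d + 4) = (d - 4)*(d + 1)*(d^2 - 1) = (d - 4)*(d - 1)*(d + 1)*(d + 1)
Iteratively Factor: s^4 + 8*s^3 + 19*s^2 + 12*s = (s + 4)*(s^3 + 4*s^2 + 3*s) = s*(s + 4)*(s^2 + 4*s + 3) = s*(s + 3)*(s + 4)*(s + 1)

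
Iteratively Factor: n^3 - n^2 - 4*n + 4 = (n - 1)*(n^2 - 4) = (n - 2)*(n - 1)*(n + 2)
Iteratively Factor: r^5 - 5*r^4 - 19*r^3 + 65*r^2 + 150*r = (r + 3)*(r^4 - 8*r^3 + 5*r^2 + 50*r) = (r - 5)*(r + 3)*(r^3 - 3*r^2 - 10*r) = (r - 5)*(r + 2)*(r + 3)*(r^2 - 5*r) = r*(r - 5)*(r + 2)*(r + 3)*(r - 5)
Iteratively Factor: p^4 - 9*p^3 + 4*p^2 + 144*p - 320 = (p - 4)*(p^3 - 5*p^2 - 16*p + 80) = (p - 4)*(p + 4)*(p^2 - 9*p + 20) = (p - 5)*(p - 4)*(p + 4)*(p - 4)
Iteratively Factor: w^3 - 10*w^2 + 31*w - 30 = (w - 5)*(w^2 - 5*w + 6) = (w - 5)*(w - 2)*(w - 3)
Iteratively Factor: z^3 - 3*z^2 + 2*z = (z - 2)*(z^2 - z) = z*(z - 2)*(z - 1)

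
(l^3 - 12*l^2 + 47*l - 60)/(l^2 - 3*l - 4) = (l^2 - 8*l + 15)/(l + 1)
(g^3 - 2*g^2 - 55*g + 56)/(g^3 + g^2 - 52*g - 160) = (g^2 + 6*g - 7)/(g^2 + 9*g + 20)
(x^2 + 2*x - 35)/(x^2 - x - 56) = (x - 5)/(x - 8)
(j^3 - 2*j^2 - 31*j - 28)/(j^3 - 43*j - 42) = (j + 4)/(j + 6)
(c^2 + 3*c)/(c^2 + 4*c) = (c + 3)/(c + 4)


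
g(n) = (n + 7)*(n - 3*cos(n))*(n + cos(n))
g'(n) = (1 - sin(n))*(n + 7)*(n - 3*cos(n)) + (n + 7)*(n + cos(n))*(3*sin(n) + 1) + (n - 3*cos(n))*(n + cos(n)) = -(n + 7)*(n - 3*cos(n))*(sin(n) - 1) + (n + 7)*(n + cos(n))*(3*sin(n) + 1) + (n - 3*cos(n))*(n + cos(n))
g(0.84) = -13.74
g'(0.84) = 34.14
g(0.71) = -17.72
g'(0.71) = 26.96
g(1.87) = 38.48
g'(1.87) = 59.45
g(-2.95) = 0.08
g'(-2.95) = -6.83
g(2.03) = 48.14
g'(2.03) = 61.33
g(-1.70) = 12.73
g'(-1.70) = 7.68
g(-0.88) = 4.15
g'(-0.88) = -27.62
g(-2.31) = 4.04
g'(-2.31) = 15.54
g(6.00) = 282.26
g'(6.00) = 88.23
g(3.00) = 120.00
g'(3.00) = 91.88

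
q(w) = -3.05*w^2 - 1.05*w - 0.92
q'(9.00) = -55.95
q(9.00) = -257.42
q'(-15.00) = 90.45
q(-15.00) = -671.42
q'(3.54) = -22.64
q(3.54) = -42.86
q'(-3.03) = 17.43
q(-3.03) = -25.74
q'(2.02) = -13.37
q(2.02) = -15.49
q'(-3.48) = 20.18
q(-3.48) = -34.20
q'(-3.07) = 17.68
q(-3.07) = -26.44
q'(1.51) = -10.26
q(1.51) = -9.46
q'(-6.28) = 37.26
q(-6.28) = -114.61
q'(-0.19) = 0.11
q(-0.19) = -0.83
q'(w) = -6.1*w - 1.05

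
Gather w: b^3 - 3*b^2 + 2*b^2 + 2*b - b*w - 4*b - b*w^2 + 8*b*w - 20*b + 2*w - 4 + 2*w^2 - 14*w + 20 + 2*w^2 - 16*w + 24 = b^3 - b^2 - 22*b + w^2*(4 - b) + w*(7*b - 28) + 40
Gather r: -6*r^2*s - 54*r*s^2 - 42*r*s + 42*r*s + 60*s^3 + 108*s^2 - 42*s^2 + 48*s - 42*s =-6*r^2*s - 54*r*s^2 + 60*s^3 + 66*s^2 + 6*s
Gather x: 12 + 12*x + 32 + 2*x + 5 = 14*x + 49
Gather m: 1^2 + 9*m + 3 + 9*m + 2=18*m + 6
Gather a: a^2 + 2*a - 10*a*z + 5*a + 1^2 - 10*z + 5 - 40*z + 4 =a^2 + a*(7 - 10*z) - 50*z + 10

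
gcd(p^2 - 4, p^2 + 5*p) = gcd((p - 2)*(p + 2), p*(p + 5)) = 1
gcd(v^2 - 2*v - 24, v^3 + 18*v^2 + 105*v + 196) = v + 4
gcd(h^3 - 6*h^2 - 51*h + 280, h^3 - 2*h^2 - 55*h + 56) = h^2 - h - 56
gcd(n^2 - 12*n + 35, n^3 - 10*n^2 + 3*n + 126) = n - 7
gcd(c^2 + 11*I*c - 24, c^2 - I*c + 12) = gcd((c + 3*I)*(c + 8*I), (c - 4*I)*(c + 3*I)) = c + 3*I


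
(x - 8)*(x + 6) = x^2 - 2*x - 48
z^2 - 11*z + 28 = (z - 7)*(z - 4)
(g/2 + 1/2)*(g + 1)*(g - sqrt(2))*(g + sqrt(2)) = g^4/2 + g^3 - g^2/2 - 2*g - 1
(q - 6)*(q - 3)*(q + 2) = q^3 - 7*q^2 + 36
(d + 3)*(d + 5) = d^2 + 8*d + 15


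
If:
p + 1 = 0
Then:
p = -1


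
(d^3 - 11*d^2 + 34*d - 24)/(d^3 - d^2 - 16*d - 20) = (-d^3 + 11*d^2 - 34*d + 24)/(-d^3 + d^2 + 16*d + 20)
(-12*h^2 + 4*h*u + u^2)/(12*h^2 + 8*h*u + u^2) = (-2*h + u)/(2*h + u)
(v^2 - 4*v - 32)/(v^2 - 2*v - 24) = (v - 8)/(v - 6)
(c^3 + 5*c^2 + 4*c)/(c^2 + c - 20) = c*(c^2 + 5*c + 4)/(c^2 + c - 20)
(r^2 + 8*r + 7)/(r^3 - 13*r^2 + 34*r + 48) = (r + 7)/(r^2 - 14*r + 48)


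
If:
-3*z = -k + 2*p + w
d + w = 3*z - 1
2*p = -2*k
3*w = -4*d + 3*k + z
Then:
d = 1 - z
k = 7*z/3 - 2/3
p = 2/3 - 7*z/3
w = 4*z - 2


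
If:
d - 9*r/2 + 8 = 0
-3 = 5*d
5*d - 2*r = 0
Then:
No Solution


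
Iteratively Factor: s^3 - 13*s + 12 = (s + 4)*(s^2 - 4*s + 3) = (s - 3)*(s + 4)*(s - 1)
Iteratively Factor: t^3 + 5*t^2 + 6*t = (t + 2)*(t^2 + 3*t) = (t + 2)*(t + 3)*(t)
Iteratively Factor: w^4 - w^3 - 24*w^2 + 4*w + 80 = (w + 2)*(w^3 - 3*w^2 - 18*w + 40) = (w + 2)*(w + 4)*(w^2 - 7*w + 10) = (w - 5)*(w + 2)*(w + 4)*(w - 2)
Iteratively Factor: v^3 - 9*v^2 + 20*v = (v - 4)*(v^2 - 5*v) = v*(v - 4)*(v - 5)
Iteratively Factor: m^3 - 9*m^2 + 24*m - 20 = (m - 2)*(m^2 - 7*m + 10) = (m - 2)^2*(m - 5)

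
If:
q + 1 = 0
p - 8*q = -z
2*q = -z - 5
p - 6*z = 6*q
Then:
No Solution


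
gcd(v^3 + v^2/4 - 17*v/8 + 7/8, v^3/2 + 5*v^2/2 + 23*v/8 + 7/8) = 1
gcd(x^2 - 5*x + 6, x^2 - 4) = x - 2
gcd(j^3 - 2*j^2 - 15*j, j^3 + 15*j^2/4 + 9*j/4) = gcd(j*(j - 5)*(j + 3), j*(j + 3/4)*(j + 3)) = j^2 + 3*j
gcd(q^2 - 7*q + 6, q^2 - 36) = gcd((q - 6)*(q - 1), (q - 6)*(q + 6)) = q - 6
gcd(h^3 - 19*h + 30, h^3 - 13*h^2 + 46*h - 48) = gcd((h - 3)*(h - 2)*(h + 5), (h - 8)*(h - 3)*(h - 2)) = h^2 - 5*h + 6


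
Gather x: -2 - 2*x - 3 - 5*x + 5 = -7*x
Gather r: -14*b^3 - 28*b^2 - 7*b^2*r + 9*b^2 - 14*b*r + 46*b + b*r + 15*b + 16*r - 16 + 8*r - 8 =-14*b^3 - 19*b^2 + 61*b + r*(-7*b^2 - 13*b + 24) - 24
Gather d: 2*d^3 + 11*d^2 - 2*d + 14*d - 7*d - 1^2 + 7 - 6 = 2*d^3 + 11*d^2 + 5*d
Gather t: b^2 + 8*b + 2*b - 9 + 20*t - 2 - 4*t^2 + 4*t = b^2 + 10*b - 4*t^2 + 24*t - 11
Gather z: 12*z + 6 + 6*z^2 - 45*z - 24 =6*z^2 - 33*z - 18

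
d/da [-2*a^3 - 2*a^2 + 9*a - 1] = -6*a^2 - 4*a + 9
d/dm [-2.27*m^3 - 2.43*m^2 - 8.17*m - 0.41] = -6.81*m^2 - 4.86*m - 8.17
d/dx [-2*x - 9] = -2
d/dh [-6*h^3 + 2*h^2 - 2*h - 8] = -18*h^2 + 4*h - 2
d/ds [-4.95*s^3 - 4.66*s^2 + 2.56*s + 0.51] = -14.85*s^2 - 9.32*s + 2.56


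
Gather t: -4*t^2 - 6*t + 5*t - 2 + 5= -4*t^2 - t + 3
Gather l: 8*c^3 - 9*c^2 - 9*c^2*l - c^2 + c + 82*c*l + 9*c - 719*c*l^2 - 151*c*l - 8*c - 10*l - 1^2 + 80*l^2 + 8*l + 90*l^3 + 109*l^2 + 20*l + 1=8*c^3 - 10*c^2 + 2*c + 90*l^3 + l^2*(189 - 719*c) + l*(-9*c^2 - 69*c + 18)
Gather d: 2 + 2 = 4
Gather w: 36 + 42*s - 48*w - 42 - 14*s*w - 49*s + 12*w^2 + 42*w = -7*s + 12*w^2 + w*(-14*s - 6) - 6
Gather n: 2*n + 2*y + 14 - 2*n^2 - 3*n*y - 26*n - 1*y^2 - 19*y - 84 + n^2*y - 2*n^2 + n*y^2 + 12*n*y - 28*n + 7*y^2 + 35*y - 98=n^2*(y - 4) + n*(y^2 + 9*y - 52) + 6*y^2 + 18*y - 168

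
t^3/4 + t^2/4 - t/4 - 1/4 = (t/4 + 1/4)*(t - 1)*(t + 1)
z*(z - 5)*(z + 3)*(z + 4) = z^4 + 2*z^3 - 23*z^2 - 60*z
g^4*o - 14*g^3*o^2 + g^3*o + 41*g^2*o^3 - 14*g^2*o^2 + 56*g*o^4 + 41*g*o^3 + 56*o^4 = (g - 8*o)*(g - 7*o)*(g + o)*(g*o + o)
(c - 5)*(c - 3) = c^2 - 8*c + 15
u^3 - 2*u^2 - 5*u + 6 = (u - 3)*(u - 1)*(u + 2)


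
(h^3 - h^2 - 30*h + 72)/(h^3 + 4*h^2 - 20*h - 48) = (h - 3)/(h + 2)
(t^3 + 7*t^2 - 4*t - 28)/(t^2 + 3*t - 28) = (t^2 - 4)/(t - 4)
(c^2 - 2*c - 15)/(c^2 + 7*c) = (c^2 - 2*c - 15)/(c*(c + 7))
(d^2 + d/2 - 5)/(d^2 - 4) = (d + 5/2)/(d + 2)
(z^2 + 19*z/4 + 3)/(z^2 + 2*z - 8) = (z + 3/4)/(z - 2)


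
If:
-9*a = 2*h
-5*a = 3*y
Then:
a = -3*y/5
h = 27*y/10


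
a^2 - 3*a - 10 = (a - 5)*(a + 2)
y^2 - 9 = (y - 3)*(y + 3)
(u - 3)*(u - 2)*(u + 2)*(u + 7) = u^4 + 4*u^3 - 25*u^2 - 16*u + 84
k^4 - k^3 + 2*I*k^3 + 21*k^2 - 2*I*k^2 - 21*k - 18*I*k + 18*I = (k - 1)*(k - 3*I)*(k - I)*(k + 6*I)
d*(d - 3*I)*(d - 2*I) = d^3 - 5*I*d^2 - 6*d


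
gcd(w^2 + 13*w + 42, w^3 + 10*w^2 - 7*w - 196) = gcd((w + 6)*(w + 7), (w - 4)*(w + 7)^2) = w + 7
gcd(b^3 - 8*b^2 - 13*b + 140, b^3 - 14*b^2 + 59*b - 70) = b^2 - 12*b + 35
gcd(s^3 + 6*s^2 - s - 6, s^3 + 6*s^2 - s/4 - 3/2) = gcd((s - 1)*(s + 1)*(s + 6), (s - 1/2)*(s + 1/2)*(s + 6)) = s + 6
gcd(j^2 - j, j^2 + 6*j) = j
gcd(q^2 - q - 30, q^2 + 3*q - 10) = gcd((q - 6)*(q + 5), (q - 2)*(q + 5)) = q + 5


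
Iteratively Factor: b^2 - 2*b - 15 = (b - 5)*(b + 3)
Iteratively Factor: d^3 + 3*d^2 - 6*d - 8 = (d + 4)*(d^2 - d - 2) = (d + 1)*(d + 4)*(d - 2)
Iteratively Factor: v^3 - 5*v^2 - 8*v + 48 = (v + 3)*(v^2 - 8*v + 16) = (v - 4)*(v + 3)*(v - 4)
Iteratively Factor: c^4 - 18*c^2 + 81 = (c + 3)*(c^3 - 3*c^2 - 9*c + 27) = (c - 3)*(c + 3)*(c^2 - 9) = (c - 3)^2*(c + 3)*(c + 3)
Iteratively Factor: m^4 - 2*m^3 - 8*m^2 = (m)*(m^3 - 2*m^2 - 8*m) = m*(m + 2)*(m^2 - 4*m) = m*(m - 4)*(m + 2)*(m)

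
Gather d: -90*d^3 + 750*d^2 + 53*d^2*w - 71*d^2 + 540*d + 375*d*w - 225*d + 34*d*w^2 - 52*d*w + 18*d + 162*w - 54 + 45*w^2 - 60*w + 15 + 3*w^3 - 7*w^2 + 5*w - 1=-90*d^3 + d^2*(53*w + 679) + d*(34*w^2 + 323*w + 333) + 3*w^3 + 38*w^2 + 107*w - 40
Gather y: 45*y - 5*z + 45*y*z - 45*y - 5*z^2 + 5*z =45*y*z - 5*z^2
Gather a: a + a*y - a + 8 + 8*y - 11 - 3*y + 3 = a*y + 5*y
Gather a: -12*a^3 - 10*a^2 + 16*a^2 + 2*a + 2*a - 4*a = -12*a^3 + 6*a^2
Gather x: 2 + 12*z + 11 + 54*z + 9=66*z + 22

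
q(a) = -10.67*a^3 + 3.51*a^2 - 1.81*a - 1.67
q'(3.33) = -333.39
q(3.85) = -565.51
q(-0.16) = -1.25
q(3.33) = -362.78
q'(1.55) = -67.83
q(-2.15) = 124.49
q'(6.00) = -1112.05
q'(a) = -32.01*a^2 + 7.02*a - 1.81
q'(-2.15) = -164.87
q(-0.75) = 6.16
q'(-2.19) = -170.71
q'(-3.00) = -310.96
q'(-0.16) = -3.75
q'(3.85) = -449.25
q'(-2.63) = -241.68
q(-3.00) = 323.44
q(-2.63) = 221.47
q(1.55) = -35.78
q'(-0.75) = -25.08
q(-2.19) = 131.20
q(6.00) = -2190.89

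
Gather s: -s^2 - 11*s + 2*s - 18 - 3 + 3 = -s^2 - 9*s - 18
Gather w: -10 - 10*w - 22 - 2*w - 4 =-12*w - 36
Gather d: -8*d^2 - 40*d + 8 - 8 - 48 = -8*d^2 - 40*d - 48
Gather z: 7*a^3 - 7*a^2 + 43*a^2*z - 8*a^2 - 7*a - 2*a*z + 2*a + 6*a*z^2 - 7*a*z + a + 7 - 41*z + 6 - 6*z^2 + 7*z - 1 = 7*a^3 - 15*a^2 - 4*a + z^2*(6*a - 6) + z*(43*a^2 - 9*a - 34) + 12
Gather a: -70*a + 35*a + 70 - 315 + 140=-35*a - 105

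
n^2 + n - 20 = (n - 4)*(n + 5)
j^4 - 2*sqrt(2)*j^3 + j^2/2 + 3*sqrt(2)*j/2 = j*(j - 3*sqrt(2)/2)*(j - sqrt(2))*(j + sqrt(2)/2)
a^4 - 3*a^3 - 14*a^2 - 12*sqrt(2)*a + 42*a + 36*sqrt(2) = (a - 3)*(a - 3*sqrt(2))*(a + sqrt(2))*(a + 2*sqrt(2))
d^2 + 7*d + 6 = (d + 1)*(d + 6)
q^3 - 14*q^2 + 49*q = q*(q - 7)^2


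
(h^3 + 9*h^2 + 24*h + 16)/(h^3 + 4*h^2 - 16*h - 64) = (h + 1)/(h - 4)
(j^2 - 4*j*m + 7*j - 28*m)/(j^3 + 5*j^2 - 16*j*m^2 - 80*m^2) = (j + 7)/(j^2 + 4*j*m + 5*j + 20*m)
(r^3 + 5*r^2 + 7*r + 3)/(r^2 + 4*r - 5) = (r^3 + 5*r^2 + 7*r + 3)/(r^2 + 4*r - 5)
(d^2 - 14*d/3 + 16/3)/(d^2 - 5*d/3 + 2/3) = (3*d^2 - 14*d + 16)/(3*d^2 - 5*d + 2)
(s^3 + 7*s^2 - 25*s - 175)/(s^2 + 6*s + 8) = (s^3 + 7*s^2 - 25*s - 175)/(s^2 + 6*s + 8)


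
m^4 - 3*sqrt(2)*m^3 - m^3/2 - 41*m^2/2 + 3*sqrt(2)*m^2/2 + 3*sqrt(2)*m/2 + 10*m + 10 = (m - 1)*(m + 1/2)*(m - 5*sqrt(2))*(m + 2*sqrt(2))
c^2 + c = c*(c + 1)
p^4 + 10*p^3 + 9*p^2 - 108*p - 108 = (p - 3)*(p + 1)*(p + 6)^2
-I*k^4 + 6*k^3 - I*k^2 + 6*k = k*(k - I)*(k + 6*I)*(-I*k + 1)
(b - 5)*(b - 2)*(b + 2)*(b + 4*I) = b^4 - 5*b^3 + 4*I*b^3 - 4*b^2 - 20*I*b^2 + 20*b - 16*I*b + 80*I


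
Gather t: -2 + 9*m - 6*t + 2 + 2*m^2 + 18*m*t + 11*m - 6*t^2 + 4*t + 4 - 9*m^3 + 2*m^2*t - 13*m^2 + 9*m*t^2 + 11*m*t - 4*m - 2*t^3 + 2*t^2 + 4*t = -9*m^3 - 11*m^2 + 16*m - 2*t^3 + t^2*(9*m - 4) + t*(2*m^2 + 29*m + 2) + 4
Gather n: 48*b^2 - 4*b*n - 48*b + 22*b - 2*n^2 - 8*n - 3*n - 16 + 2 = 48*b^2 - 26*b - 2*n^2 + n*(-4*b - 11) - 14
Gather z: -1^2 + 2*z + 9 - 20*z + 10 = 18 - 18*z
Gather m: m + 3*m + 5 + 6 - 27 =4*m - 16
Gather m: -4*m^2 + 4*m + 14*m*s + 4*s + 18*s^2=-4*m^2 + m*(14*s + 4) + 18*s^2 + 4*s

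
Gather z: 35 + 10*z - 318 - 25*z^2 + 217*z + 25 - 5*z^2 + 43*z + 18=-30*z^2 + 270*z - 240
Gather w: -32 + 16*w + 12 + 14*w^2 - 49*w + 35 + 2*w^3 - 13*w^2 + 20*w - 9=2*w^3 + w^2 - 13*w + 6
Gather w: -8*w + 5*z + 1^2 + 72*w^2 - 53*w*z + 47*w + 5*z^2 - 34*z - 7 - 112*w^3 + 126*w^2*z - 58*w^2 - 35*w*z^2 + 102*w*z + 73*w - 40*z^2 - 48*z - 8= -112*w^3 + w^2*(126*z + 14) + w*(-35*z^2 + 49*z + 112) - 35*z^2 - 77*z - 14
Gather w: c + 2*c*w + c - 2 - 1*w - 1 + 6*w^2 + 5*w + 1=2*c + 6*w^2 + w*(2*c + 4) - 2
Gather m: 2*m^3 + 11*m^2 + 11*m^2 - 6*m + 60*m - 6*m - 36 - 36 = 2*m^3 + 22*m^2 + 48*m - 72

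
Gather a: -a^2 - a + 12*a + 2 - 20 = -a^2 + 11*a - 18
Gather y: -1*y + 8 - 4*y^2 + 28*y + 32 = -4*y^2 + 27*y + 40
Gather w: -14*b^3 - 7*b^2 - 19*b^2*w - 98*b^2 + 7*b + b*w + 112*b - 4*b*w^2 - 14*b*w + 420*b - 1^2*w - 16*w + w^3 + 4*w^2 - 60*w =-14*b^3 - 105*b^2 + 539*b + w^3 + w^2*(4 - 4*b) + w*(-19*b^2 - 13*b - 77)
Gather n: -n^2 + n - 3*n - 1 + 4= -n^2 - 2*n + 3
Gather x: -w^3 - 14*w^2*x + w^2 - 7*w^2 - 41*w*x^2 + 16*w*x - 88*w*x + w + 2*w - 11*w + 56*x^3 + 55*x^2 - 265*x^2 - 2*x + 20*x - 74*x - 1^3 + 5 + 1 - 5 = -w^3 - 6*w^2 - 8*w + 56*x^3 + x^2*(-41*w - 210) + x*(-14*w^2 - 72*w - 56)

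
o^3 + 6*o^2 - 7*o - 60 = (o - 3)*(o + 4)*(o + 5)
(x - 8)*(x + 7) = x^2 - x - 56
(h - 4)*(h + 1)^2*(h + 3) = h^4 + h^3 - 13*h^2 - 25*h - 12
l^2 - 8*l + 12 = (l - 6)*(l - 2)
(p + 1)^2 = p^2 + 2*p + 1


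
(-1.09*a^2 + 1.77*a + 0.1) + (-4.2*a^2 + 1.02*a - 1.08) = -5.29*a^2 + 2.79*a - 0.98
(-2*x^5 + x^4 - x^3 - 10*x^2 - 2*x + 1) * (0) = 0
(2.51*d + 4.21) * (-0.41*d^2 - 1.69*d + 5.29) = -1.0291*d^3 - 5.968*d^2 + 6.163*d + 22.2709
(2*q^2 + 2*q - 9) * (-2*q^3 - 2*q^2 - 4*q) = -4*q^5 - 8*q^4 + 6*q^3 + 10*q^2 + 36*q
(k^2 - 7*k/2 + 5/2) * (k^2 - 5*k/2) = k^4 - 6*k^3 + 45*k^2/4 - 25*k/4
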